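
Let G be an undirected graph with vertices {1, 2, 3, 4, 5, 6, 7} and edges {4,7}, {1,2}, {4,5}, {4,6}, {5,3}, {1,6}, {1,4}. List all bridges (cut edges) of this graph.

The edges on the cycle 1-4-6-1 are not bridges since each lies on that cycle.
But removing 4-5 disconnects 4 from 5; removing 4-7 disconnects 4 from 7; removing 5-3 disconnects 5 from 3; removing 1-2 disconnects 1 from 2 — these are bridges.

1-2, 3-5, 4-5, 4-7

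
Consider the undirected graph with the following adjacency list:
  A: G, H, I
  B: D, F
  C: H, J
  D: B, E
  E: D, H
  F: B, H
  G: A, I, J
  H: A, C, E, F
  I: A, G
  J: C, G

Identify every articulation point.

H

Removing H increases the component count from 1 to 2, so H is a cut vertex.
By contrast removing I leaves 1 component; it is not a cut vertex. No other vertex is a cut vertex either.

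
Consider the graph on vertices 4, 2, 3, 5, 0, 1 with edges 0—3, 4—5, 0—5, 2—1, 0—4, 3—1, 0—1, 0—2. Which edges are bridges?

none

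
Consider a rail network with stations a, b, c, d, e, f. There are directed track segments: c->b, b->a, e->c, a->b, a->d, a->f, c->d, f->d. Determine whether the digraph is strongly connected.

There is no directed path from b to c, so the graph is not strongly connected.

No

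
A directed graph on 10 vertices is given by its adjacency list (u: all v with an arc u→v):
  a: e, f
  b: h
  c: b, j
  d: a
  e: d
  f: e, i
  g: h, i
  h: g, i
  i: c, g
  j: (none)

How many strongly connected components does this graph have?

3

{b, c, g, h, i} are all mutually reachable — one SCC of size 5.
{a, d, e, f} are all mutually reachable — one SCC of size 4.
{j} is an SCC by itself.
That gives 3 strongly connected components.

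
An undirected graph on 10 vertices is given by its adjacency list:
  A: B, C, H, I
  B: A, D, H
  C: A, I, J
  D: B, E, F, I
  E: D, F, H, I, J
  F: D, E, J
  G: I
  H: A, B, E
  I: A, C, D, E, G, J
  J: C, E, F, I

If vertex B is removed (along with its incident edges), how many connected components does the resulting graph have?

With B gone, the remaining components are: {A, C, D, E, F, G, H, I, J}.
That is 1 component.

1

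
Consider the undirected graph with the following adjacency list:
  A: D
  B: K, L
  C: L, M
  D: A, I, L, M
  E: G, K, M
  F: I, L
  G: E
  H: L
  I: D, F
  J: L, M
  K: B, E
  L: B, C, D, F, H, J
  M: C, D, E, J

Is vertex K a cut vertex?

No

Deleting K leaves 1 component (was 1) (its neighbors B, E remain connected to each other), so K is not a cut vertex.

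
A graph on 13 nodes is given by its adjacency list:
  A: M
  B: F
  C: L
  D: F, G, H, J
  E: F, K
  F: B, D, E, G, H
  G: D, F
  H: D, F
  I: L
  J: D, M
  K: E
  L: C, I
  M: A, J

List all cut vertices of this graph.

D, E, F, J, L, M

Removing D increases the component count from 2 to 3, so D is a cut vertex.
Removing E increases the component count from 2 to 3, so E is a cut vertex.
Removing F increases the component count from 2 to 4, so F is a cut vertex.
Likewise J, L, M are cut vertices.
By contrast removing A leaves 2 components; it is not a cut vertex. No other vertex is a cut vertex either.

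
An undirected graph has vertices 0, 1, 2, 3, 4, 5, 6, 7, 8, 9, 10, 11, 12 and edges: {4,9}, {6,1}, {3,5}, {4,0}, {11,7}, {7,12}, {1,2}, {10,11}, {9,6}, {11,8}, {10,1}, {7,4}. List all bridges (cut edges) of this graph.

0-4, 1-2, 11-8, 12-7, 3-5

The edges on the cycle 10-11-7-4-9-6-1-10 are not bridges since each lies on that cycle.
But removing 12–7 disconnects 12 from 7; removing 2–1 disconnects 2 from 1; removing 3–5 disconnects 3 from 5; removing 4–0 disconnects 4 from 0 — these are bridges.
In total 5 edges are bridges.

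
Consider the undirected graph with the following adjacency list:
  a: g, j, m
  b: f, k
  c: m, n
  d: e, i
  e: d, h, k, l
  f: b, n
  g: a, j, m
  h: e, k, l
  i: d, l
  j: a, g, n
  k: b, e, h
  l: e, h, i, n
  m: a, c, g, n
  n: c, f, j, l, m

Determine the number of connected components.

1

Starting from a we can reach a, b, c, d, e, f, g, h, i, j, k, l, m, n. That is one component of size 14.
Total: 1 component.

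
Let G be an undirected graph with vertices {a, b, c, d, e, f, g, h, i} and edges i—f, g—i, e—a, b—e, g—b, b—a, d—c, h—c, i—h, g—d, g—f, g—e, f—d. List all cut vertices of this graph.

g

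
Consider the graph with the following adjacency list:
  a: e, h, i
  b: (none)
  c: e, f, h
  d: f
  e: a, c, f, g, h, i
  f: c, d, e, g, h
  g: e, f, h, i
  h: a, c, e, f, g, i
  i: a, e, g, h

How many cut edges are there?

1

The edges on the cycle e-g-i-e are not bridges since each lies on that cycle.
But removing f-d disconnects f from d — this is a bridge.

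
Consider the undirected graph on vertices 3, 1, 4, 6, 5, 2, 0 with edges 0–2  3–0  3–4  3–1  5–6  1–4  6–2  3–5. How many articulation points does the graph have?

Removing 3 increases the component count from 1 to 2, so 3 is a cut vertex.
By contrast removing 1 leaves 1 component; it is not a cut vertex. No other vertex is a cut vertex either.

1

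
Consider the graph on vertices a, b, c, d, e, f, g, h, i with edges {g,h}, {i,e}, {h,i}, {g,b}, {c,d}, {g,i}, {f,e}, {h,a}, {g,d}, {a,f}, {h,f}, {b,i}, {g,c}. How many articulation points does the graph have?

1

Removing g increases the component count from 1 to 2, so g is a cut vertex.
By contrast removing i leaves 1 component; it is not a cut vertex. No other vertex is a cut vertex either.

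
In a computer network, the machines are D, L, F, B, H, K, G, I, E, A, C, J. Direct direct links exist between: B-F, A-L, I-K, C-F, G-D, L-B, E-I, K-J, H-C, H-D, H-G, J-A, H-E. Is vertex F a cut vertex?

Deleting F leaves 1 component (was 1) (its neighbors B, C remain connected to each other), so F is not a cut vertex.

No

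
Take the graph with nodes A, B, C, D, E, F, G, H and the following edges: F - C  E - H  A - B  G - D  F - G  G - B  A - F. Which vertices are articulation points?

F, G

Removing F increases the component count from 2 to 3, so F is a cut vertex.
Removing G increases the component count from 2 to 3, so G is a cut vertex.
By contrast removing B leaves 2 components; it is not a cut vertex. No other vertex is a cut vertex either.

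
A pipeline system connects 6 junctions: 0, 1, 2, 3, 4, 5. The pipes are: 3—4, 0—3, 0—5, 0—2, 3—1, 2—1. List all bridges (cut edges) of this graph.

The edges on the cycle 0-2-1-3-0 are not bridges since each lies on that cycle.
But removing 4—3 disconnects 4 from 3; removing 0—5 disconnects 0 from 5 — these are bridges.

0-5, 3-4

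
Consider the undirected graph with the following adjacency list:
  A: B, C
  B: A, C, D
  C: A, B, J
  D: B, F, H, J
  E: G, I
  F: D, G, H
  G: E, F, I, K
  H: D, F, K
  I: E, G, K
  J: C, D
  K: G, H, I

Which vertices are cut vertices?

Removing D increases the component count from 1 to 2, so D is a cut vertex.
By contrast removing F leaves 1 component; it is not a cut vertex. No other vertex is a cut vertex either.

D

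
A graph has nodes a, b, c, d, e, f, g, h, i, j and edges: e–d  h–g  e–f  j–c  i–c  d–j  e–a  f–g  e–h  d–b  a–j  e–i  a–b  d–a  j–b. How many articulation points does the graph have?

1

Removing e increases the component count from 1 to 2, so e is a cut vertex.
By contrast removing b leaves 1 component; it is not a cut vertex. No other vertex is a cut vertex either.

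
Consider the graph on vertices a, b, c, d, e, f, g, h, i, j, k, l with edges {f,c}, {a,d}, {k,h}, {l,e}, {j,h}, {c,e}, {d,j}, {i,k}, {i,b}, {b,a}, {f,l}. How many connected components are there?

g is isolated — a component by itself.
Starting from c we can reach c, e, f, l. That is one component of size 4.
Starting from a we can reach a, b, d, h, i, j, k. That is one component of size 7.
Total: 3 components.

3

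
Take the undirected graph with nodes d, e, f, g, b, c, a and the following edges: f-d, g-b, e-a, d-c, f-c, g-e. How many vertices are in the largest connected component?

4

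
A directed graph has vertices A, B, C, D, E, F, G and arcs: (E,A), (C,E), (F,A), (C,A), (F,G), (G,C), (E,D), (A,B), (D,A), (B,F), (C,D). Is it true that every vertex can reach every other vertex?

From C we can reach every vertex (A, B, C, D, E, F, G), and every vertex can reach C (A, B, C, D, E, F, G). So the whole graph is one strongly connected component.

Yes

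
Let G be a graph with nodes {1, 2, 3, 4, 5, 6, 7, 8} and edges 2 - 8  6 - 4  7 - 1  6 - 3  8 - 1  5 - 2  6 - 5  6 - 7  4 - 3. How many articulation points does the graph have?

1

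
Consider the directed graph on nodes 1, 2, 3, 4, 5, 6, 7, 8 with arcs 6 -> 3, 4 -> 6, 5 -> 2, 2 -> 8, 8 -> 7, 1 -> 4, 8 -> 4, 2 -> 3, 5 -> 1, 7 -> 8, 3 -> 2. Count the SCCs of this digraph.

{2, 3, 4, 6, 7, 8} are all mutually reachable — one SCC of size 6.
{1} is an SCC by itself.
{5} is an SCC by itself.
That gives 3 strongly connected components.

3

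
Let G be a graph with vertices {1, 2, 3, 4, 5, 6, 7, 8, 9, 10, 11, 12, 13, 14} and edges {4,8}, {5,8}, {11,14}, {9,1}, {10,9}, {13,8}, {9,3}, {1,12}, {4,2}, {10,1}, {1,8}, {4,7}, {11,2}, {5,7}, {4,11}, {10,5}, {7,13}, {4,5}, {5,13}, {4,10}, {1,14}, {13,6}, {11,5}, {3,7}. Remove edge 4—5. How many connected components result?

4 and 5 are still connected via 4-10-5, so the component count stays at 1.

1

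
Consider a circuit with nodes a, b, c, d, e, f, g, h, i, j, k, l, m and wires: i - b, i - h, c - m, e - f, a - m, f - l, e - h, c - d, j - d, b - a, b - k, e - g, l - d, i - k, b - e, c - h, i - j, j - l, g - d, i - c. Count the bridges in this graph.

0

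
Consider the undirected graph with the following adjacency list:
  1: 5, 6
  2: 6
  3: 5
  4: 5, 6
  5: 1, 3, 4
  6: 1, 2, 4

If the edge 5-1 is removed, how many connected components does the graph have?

1

5 and 1 are still connected via 5-4-6-1, so the component count stays at 1.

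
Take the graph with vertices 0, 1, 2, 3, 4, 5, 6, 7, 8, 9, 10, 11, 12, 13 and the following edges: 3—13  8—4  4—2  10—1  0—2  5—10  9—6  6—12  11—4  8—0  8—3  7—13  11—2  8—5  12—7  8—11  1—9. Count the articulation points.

1

Removing 8 increases the component count from 1 to 2, so 8 is a cut vertex.
By contrast removing 12 leaves 1 component; it is not a cut vertex. No other vertex is a cut vertex either.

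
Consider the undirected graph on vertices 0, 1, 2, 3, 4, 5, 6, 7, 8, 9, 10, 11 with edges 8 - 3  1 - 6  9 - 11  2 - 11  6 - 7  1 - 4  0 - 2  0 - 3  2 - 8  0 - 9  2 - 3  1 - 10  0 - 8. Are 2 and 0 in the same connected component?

From 2 we can reach 0, 2, 3, 8, 9, 11, which includes 0.

Yes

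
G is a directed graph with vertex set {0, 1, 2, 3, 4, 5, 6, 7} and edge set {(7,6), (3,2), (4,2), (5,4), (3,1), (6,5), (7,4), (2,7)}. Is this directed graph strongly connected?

No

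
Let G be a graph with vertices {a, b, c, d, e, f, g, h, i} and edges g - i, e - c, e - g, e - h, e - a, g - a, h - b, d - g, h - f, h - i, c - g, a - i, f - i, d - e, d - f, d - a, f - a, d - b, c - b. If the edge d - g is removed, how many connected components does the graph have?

d and g are still connected via d-e-g, so the component count stays at 1.

1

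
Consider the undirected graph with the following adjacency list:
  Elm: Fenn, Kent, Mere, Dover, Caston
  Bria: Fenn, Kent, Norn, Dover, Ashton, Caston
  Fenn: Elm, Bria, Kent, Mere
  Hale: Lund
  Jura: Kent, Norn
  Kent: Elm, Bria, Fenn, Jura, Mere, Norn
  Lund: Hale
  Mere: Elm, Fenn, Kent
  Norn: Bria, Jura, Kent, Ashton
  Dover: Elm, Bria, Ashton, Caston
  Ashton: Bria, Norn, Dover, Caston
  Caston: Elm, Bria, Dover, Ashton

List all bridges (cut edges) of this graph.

Hale-Lund

The edges on the cycle Bria-Fenn-Mere-Kent-Norn-Ashton-Bria are not bridges since each lies on that cycle.
But removing Hale-Lund disconnects Hale from Lund — this is a bridge.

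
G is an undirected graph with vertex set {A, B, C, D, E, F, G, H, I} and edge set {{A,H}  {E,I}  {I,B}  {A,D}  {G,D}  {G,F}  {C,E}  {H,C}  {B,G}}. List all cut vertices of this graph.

G

Removing G increases the component count from 1 to 2, so G is a cut vertex.
By contrast removing H leaves 1 component; it is not a cut vertex. No other vertex is a cut vertex either.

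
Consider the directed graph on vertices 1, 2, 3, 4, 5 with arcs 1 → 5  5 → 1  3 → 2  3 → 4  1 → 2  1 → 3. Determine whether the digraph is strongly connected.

No

There is no directed path from 4 to 2, so the graph is not strongly connected.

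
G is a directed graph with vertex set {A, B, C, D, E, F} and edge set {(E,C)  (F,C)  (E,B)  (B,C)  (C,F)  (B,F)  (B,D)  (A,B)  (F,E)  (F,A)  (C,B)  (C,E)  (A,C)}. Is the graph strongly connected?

No

There is no directed path from D to A, so the graph is not strongly connected.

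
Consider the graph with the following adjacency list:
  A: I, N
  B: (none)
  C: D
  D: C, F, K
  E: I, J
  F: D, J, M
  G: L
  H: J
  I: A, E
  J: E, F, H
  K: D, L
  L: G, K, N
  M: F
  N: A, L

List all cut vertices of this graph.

D, F, J, L

Removing D increases the component count from 2 to 3, so D is a cut vertex.
Removing F increases the component count from 2 to 3, so F is a cut vertex.
Removing J increases the component count from 2 to 3, so J is a cut vertex.
Likewise L is a cut vertex.
By contrast removing H leaves 2 components; it is not a cut vertex. No other vertex is a cut vertex either.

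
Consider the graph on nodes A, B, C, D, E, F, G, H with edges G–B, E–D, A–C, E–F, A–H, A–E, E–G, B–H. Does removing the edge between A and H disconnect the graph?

After removing A–H, the path A-E-G-B-H still connects them, so the edge is not a bridge.

No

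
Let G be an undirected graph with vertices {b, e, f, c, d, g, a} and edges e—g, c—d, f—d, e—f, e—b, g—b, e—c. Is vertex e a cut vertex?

Yes

Deleting e raises the number of components from 2 to 3, so e is a cut vertex.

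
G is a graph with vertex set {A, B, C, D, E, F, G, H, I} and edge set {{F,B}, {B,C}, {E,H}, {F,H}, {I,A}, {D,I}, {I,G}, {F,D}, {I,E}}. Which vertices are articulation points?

Removing B increases the component count from 1 to 2, so B is a cut vertex.
Removing F increases the component count from 1 to 2, so F is a cut vertex.
Removing I increases the component count from 1 to 3, so I is a cut vertex.
By contrast removing G leaves 1 component; it is not a cut vertex. No other vertex is a cut vertex either.

B, F, I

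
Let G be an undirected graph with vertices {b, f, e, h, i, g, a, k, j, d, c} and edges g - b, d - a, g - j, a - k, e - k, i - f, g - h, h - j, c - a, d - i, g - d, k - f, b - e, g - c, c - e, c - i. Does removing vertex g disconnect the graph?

Yes

Deleting g raises the number of components from 1 to 2, so g is a cut vertex.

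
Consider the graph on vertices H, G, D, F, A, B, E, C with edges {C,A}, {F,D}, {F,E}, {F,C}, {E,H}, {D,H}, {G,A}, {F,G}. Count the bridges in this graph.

The edges on the cycle F-G-A-C-F are not bridges since each lies on that cycle.
Every edge lies on some cycle, so there are no bridges.

0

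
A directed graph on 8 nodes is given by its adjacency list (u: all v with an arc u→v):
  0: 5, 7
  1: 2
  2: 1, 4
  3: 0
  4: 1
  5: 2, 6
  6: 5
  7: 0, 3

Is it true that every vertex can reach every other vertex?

No

There is no directed path from 4 to 3, so the graph is not strongly connected.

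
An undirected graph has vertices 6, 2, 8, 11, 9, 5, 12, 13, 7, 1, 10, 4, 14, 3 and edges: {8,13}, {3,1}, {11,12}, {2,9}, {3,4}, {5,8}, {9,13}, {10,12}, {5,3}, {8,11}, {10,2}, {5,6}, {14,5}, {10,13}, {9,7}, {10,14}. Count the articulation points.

Removing 3 increases the component count from 1 to 3, so 3 is a cut vertex.
Removing 5 increases the component count from 1 to 3, so 5 is a cut vertex.
Removing 9 increases the component count from 1 to 2, so 9 is a cut vertex.
By contrast removing 8 leaves 1 component; it is not a cut vertex. No other vertex is a cut vertex either.

3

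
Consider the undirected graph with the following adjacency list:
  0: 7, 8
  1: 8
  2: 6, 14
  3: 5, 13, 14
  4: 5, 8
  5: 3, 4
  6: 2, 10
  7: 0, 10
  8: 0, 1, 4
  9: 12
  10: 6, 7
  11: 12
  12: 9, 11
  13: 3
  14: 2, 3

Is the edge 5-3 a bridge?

After removing 5-3, the path 5-4-8-0-7-10-6-2-14-3 still connects them, so the edge is not a bridge.

No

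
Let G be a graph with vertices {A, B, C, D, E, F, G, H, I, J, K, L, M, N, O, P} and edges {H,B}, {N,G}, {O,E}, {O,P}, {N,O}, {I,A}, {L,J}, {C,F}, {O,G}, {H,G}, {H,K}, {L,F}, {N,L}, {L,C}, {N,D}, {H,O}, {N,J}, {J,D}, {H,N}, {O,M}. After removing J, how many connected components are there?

2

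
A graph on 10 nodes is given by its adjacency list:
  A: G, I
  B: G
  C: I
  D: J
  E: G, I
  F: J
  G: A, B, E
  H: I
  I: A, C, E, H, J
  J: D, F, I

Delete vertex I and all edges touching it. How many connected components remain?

With I gone, the remaining components are: {C}; {H}; {D, F, J}; {A, B, E, G}.
That is 4 components.

4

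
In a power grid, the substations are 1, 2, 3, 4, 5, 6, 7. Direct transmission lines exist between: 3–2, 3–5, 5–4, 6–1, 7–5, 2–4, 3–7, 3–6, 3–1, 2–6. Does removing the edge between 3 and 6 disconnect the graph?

No

After removing 3–6, the path 3-2-6 still connects them, so the edge is not a bridge.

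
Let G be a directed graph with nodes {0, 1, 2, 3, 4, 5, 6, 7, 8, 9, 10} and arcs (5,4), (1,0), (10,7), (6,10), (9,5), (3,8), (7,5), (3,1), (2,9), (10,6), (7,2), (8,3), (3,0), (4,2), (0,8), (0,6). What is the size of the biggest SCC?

4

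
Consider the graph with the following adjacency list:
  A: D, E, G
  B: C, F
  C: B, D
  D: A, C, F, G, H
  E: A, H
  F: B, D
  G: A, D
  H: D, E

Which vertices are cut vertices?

Removing D increases the component count from 1 to 2, so D is a cut vertex.
By contrast removing F leaves 1 component; it is not a cut vertex. No other vertex is a cut vertex either.

D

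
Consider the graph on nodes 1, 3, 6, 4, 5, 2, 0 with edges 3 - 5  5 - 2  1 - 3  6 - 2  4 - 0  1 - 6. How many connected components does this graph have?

Starting from 0 we can reach 0, 4. That is one component of size 2.
Starting from 1 we can reach 1, 2, 3, 5, 6. That is one component of size 5.
Total: 2 components.

2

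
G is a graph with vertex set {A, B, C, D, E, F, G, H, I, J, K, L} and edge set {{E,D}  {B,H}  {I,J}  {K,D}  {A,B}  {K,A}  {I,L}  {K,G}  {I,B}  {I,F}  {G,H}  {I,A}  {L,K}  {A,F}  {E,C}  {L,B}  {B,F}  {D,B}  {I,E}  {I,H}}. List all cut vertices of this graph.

Removing E increases the component count from 1 to 2, so E is a cut vertex.
Removing I increases the component count from 1 to 2, so I is a cut vertex.
By contrast removing G leaves 1 component; it is not a cut vertex. No other vertex is a cut vertex either.

E, I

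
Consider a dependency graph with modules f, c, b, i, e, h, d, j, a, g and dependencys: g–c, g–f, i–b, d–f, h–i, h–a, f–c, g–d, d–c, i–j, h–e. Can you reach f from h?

The component containing h is {a, b, e, h, i, j}, and f is not in it.

No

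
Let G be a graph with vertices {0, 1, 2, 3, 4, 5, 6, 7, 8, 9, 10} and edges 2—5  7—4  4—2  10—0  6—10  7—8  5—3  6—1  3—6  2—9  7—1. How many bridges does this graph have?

The edges on the cycle 7-4-2-5-3-6-1-7 are not bridges since each lies on that cycle.
But removing 10—6 disconnects 10 from 6; removing 2—9 disconnects 2 from 9; removing 10—0 disconnects 10 from 0; removing 7—8 disconnects 7 from 8 — these are bridges.
That makes 4 bridges.

4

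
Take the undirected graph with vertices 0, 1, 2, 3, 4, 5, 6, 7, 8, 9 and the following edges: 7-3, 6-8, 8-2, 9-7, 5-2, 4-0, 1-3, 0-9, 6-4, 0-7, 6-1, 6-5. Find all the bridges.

The edges on the cycle 0-9-7-0 are not bridges since each lies on that cycle.
Every edge lies on some cycle, so there are no bridges.

none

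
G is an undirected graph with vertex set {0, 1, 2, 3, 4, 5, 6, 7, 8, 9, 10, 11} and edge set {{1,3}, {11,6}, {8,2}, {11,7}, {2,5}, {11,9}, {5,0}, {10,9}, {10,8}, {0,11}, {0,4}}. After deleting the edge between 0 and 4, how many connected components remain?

3

Before removal there are 2 components.
0 - 4 is a bridge — removing it separates 0's side from 4's side.
After removal: 3 components.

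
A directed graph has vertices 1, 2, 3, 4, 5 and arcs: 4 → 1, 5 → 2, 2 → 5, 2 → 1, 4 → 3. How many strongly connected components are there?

4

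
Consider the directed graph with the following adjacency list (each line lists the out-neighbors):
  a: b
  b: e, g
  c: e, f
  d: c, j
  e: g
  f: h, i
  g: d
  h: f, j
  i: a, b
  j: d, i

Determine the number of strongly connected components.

{a, b, c, d, e, f, g, h, i, j} are all mutually reachable — one SCC of size 10.
That gives 1 strongly connected component.

1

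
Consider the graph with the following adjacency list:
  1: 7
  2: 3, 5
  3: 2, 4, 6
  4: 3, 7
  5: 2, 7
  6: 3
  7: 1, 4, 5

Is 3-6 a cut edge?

Removing 3-6 leaves no path between 3 and 6: the component count goes from 1 to 2. So it is a bridge.

Yes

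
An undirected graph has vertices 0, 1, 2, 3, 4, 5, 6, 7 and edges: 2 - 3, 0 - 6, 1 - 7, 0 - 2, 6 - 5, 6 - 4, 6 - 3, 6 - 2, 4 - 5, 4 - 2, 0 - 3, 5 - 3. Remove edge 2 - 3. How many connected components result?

2

2 and 3 are still connected via 2-0-3, so the component count stays at 2.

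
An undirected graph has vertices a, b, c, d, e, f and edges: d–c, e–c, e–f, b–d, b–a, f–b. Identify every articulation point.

b

Removing b increases the component count from 1 to 2, so b is a cut vertex.
By contrast removing c leaves 1 component; it is not a cut vertex. No other vertex is a cut vertex either.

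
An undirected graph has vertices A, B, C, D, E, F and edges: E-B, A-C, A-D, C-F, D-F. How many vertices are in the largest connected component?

4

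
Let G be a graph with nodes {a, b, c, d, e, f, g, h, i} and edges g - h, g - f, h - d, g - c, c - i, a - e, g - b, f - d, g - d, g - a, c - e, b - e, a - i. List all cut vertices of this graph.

g

Removing g increases the component count from 1 to 2, so g is a cut vertex.
By contrast removing e leaves 1 component; it is not a cut vertex. No other vertex is a cut vertex either.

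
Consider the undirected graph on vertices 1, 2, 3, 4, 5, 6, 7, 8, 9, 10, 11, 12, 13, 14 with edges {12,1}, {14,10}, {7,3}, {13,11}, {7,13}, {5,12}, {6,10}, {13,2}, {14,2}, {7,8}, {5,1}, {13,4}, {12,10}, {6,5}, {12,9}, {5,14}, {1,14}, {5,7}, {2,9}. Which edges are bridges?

The edges on the cycle 5-12-10-14-5 are not bridges since each lies on that cycle.
But removing 7–8 disconnects 7 from 8; removing 11–13 disconnects 11 from 13; removing 4–13 disconnects 4 from 13; removing 7–3 disconnects 7 from 3 — these are bridges.

11-13, 13-4, 3-7, 7-8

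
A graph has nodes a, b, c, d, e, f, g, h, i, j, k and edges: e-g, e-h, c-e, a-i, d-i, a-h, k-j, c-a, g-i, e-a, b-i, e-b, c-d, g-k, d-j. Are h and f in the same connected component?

No

The component containing h is {a, b, c, d, e, g, h, i, j, k}, and f is not in it.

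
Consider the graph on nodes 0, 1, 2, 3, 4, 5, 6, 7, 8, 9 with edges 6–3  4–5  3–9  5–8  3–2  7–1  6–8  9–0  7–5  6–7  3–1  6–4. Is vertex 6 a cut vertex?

Deleting 6 leaves 1 component (was 1) (its neighbors 3, 4, 7, 8 remain connected to each other), so 6 is not a cut vertex.

No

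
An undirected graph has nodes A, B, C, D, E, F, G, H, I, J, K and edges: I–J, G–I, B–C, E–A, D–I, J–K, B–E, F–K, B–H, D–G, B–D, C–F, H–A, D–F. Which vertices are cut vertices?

Removing B increases the component count from 1 to 2, so B is a cut vertex.
By contrast removing D leaves 1 component; it is not a cut vertex. No other vertex is a cut vertex either.

B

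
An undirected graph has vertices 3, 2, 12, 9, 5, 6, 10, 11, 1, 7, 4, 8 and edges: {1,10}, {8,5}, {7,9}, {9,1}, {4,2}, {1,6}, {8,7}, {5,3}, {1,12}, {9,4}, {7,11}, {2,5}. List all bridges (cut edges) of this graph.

1-10, 1-12, 1-6, 1-9, 11-7, 3-5

The edges on the cycle 8-7-9-4-2-5-8 are not bridges since each lies on that cycle.
But removing 10–1 disconnects 10 from 1; removing 9–1 disconnects 9 from 1; removing 6–1 disconnects 6 from 1; removing 7–11 disconnects 7 from 11 — these are bridges.
In total 6 edges are bridges.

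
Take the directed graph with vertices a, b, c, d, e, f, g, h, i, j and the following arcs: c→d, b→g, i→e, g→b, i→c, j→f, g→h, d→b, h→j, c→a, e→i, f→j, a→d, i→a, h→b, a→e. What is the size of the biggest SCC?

{a, c, e, i} are all mutually reachable — one SCC of size 4.
{b, g, h} are all mutually reachable — one SCC of size 3.
{f, j} are all mutually reachable — one SCC of size 2.
{d} is an SCC by itself.
The largest has 4 vertices.

4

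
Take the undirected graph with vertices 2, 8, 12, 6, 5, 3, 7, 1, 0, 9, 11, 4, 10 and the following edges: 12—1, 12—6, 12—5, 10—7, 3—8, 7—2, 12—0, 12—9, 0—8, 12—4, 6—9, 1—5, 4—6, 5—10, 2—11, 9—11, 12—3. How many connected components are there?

1

Starting from 0 we can reach 0, 1, 2, 3, 4, 5, 6, 7, 8, 9, 10, 11, 12. That is one component of size 13.
Total: 1 component.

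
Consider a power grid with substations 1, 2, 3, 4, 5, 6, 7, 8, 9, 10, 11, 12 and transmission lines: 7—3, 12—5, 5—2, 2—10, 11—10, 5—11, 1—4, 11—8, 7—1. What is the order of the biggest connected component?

6

9 is isolated — a component by itself.
6 is isolated — a component by itself.
Starting from 1 we can reach 1, 3, 4, 7. That is one component of size 4.
Starting from 2 we can reach 2, 5, 8, 10, 11, 12. That is one component of size 6.
The largest has 6 vertices.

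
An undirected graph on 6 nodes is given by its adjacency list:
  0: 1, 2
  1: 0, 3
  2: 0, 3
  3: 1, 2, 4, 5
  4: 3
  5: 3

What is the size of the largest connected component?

6

Starting from 0 we can reach 0, 1, 2, 3, 4, 5. That is one component of size 6.
The largest has 6 vertices.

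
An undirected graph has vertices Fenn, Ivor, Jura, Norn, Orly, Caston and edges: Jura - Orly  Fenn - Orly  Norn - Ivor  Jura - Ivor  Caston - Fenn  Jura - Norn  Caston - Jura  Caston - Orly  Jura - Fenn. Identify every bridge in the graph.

The edges on the cycle Jura-Norn-Ivor-Jura are not bridges since each lies on that cycle.
Every edge lies on some cycle, so there are no bridges.

none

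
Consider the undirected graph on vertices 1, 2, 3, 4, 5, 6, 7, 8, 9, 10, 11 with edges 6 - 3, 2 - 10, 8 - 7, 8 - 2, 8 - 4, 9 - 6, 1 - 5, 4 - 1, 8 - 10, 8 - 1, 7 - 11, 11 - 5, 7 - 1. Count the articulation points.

2

Removing 6 increases the component count from 2 to 3, so 6 is a cut vertex.
Removing 8 increases the component count from 2 to 3, so 8 is a cut vertex.
By contrast removing 1 leaves 2 components; it is not a cut vertex. No other vertex is a cut vertex either.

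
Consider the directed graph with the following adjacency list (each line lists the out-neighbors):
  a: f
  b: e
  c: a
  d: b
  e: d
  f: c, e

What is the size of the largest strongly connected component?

3

{a, c, f} are all mutually reachable — one SCC of size 3.
{b, d, e} are all mutually reachable — one SCC of size 3.
The largest has 3 vertices.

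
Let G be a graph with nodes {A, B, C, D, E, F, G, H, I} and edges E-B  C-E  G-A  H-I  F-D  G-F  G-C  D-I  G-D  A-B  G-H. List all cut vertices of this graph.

G

Removing G increases the component count from 1 to 2, so G is a cut vertex.
By contrast removing D leaves 1 component; it is not a cut vertex. No other vertex is a cut vertex either.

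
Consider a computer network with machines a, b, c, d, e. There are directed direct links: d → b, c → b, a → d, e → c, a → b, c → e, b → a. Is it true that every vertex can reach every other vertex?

No

There is no directed path from d to e, so the graph is not strongly connected.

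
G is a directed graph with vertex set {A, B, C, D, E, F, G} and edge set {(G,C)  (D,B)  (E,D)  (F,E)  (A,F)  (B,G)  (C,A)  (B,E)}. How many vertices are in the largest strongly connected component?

{A, B, C, D, E, F, G} are all mutually reachable — one SCC of size 7.
The largest has 7 vertices.

7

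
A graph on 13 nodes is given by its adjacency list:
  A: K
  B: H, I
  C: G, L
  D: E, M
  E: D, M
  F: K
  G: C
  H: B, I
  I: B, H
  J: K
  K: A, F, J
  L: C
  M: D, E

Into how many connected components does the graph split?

Starting from D we can reach D, E, M. That is one component of size 3.
Starting from B we can reach B, H, I. That is one component of size 3.
Starting from C we can reach C, G, L. That is one component of size 3.
Starting from A we can reach A, F, J, K. That is one component of size 4.
Total: 4 components.

4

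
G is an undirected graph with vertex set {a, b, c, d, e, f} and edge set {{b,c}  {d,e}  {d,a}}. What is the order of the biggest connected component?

3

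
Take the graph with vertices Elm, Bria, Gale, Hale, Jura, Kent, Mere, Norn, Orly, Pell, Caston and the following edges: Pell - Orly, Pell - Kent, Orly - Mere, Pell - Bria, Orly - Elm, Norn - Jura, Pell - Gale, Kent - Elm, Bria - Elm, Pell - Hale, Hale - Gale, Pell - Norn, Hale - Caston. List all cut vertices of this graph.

Removing Hale increases the component count from 1 to 2, so Hale is a cut vertex.
Removing Norn increases the component count from 1 to 2, so Norn is a cut vertex.
Removing Orly increases the component count from 1 to 2, so Orly is a cut vertex.
Likewise Pell is a cut vertex.
By contrast removing Bria leaves 1 component; it is not a cut vertex. No other vertex is a cut vertex either.

Hale, Norn, Orly, Pell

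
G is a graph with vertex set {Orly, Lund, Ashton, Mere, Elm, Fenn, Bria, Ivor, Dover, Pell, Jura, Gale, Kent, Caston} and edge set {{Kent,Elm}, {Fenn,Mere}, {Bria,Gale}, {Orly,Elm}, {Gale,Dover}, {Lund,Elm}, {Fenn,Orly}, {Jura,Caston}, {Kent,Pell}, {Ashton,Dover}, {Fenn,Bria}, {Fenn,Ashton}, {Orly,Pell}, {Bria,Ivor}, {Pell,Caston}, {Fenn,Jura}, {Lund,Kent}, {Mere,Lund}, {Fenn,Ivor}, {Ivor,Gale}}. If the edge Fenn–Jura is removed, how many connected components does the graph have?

1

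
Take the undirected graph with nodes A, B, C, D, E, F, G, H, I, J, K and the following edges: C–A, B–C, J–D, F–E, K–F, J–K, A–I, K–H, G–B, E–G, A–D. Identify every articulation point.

Removing A increases the component count from 1 to 2, so A is a cut vertex.
Removing K increases the component count from 1 to 2, so K is a cut vertex.
By contrast removing I leaves 1 component; it is not a cut vertex. No other vertex is a cut vertex either.

A, K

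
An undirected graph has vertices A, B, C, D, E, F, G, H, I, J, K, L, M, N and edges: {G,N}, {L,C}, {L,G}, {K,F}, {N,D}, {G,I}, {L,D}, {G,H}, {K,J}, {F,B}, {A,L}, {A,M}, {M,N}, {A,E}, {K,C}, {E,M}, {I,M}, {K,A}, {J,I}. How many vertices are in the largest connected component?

14

Starting from A we can reach A, B, C, D, E, F, G, H, I, J, K, L, M, N. That is one component of size 14.
The largest has 14 vertices.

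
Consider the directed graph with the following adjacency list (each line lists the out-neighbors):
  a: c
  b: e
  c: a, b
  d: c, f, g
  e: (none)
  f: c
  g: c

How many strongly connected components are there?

{a, c} are all mutually reachable — one SCC of size 2.
{e} is an SCC by itself.
{b} is an SCC by itself.
{f} is an SCC by itself.
{g} is an SCC by itself.
(and 1 more singleton SCC)
That gives 6 strongly connected components.

6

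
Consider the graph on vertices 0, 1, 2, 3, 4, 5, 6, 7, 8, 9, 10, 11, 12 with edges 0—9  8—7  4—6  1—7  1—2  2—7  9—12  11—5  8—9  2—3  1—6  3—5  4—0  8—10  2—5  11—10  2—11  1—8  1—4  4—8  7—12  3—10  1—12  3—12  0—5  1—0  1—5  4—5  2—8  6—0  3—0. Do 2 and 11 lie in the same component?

From 2 we can reach 0, 1, 2, 3, 4, 5, 6, 7, 8, 9, 10, 11, 12, which includes 11.

Yes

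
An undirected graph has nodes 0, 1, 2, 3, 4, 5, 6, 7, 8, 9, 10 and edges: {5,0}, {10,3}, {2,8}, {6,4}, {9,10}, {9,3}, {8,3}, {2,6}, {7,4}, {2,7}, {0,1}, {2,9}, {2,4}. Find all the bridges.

0-1, 0-5

The edges on the cycle 2-7-4-2 are not bridges since each lies on that cycle.
But removing 5–0 disconnects 5 from 0; removing 0–1 disconnects 0 from 1 — these are bridges.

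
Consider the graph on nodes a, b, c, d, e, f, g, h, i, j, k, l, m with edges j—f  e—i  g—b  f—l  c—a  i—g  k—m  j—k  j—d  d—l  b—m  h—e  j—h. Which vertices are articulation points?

j

Removing j increases the component count from 2 to 3, so j is a cut vertex.
By contrast removing b leaves 2 components; it is not a cut vertex. No other vertex is a cut vertex either.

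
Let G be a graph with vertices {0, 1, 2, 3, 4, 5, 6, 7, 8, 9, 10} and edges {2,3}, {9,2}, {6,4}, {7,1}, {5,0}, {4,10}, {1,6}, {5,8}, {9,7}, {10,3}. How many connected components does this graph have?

Starting from 0 we can reach 0, 5, 8. That is one component of size 3.
Starting from 1 we can reach 1, 2, 3, 4, 6, 7, 9, 10. That is one component of size 8.
Total: 2 components.

2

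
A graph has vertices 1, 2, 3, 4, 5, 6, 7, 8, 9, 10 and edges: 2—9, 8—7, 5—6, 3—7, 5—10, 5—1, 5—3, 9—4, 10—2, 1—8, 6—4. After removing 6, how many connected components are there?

With 6 gone, the remaining components are: {1, 2, 3, 4, 5, 7, 8, 9, 10}.
That is 1 component.

1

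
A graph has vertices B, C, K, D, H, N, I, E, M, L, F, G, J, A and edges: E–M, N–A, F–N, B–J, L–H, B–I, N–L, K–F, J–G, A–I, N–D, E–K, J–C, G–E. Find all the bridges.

C-J, D-N, E-M, H-L, L-N

The edges on the cycle B-J-G-E-K-F-N-A-I-B are not bridges since each lies on that cycle.
But removing L–H disconnects L from H; removing J–C disconnects J from C; removing D–N disconnects D from N; removing E–M disconnects E from M — these are bridges.
In total 5 edges are bridges.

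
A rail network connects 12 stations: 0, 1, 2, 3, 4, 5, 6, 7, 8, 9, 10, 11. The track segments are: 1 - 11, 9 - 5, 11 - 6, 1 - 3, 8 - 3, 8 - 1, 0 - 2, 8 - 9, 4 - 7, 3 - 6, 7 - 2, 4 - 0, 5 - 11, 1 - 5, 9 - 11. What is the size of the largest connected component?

7

10 is isolated — a component by itself.
Starting from 0 we can reach 0, 2, 4, 7. That is one component of size 4.
Starting from 1 we can reach 1, 3, 5, 6, 8, 9, 11. That is one component of size 7.
The largest has 7 vertices.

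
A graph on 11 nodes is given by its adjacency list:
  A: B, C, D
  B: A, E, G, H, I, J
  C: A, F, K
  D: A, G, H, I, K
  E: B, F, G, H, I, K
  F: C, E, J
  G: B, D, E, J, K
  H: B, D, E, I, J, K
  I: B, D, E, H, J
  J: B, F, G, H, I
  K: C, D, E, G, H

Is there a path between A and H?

From A we can reach A, B, C, D, E, F, G, H, I, J, K, which includes H.

Yes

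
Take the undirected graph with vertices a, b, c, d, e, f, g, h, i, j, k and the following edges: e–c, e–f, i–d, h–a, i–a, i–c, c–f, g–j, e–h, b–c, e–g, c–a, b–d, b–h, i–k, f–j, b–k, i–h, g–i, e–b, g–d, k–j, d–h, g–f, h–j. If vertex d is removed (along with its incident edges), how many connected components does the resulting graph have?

1

With d gone, the remaining components are: {a, b, c, e, f, g, h, i, j, k}.
That is 1 component.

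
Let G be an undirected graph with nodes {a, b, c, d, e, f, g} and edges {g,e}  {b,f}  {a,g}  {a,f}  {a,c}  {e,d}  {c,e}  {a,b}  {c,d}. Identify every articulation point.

a

Removing a increases the component count from 1 to 2, so a is a cut vertex.
By contrast removing f leaves 1 component; it is not a cut vertex. No other vertex is a cut vertex either.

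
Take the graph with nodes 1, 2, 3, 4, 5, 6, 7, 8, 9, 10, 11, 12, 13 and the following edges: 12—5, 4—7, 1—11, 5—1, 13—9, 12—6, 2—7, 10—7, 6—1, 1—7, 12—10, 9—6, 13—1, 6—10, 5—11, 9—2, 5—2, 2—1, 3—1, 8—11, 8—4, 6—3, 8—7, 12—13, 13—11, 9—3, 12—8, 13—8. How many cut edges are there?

The edges on the cycle 12-13-9-3-6-12 are not bridges since each lies on that cycle.
Every edge lies on some cycle, so there are no bridges.

0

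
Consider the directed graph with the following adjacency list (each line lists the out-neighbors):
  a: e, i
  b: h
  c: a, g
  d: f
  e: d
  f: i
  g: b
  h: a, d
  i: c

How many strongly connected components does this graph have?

1

{a, b, c, d, e, f, g, h, i} are all mutually reachable — one SCC of size 9.
That gives 1 strongly connected component.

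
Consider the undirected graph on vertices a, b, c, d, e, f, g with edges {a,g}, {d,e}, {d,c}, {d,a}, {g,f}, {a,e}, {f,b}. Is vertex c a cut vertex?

Deleting c leaves 1 component (was 1), so c is not a cut vertex.

No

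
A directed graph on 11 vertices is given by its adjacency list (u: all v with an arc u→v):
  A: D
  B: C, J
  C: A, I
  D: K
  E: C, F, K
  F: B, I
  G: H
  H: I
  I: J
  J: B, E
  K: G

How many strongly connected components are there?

{A, B, C, D, E, F, G, H, I, J, K} are all mutually reachable — one SCC of size 11.
That gives 1 strongly connected component.

1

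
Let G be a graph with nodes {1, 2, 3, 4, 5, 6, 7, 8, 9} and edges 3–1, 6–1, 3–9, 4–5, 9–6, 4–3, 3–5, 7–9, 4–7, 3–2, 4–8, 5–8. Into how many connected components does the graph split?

1

Starting from 1 we can reach 1, 2, 3, 4, 5, 6, 7, 8, 9. That is one component of size 9.
Total: 1 component.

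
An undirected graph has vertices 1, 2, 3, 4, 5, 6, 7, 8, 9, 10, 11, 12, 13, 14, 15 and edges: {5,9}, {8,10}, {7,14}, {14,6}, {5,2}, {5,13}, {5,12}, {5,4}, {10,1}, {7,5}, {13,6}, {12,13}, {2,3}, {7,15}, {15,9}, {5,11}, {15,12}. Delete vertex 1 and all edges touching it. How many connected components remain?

2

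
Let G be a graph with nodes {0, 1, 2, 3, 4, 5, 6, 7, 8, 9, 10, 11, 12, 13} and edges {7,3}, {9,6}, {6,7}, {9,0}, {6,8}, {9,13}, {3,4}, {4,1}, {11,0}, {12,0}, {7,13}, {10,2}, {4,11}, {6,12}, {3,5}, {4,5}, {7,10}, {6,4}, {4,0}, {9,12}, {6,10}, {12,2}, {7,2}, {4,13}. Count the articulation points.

2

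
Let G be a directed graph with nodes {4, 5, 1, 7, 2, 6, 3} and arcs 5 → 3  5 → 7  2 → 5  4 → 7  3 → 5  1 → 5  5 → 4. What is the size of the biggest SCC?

2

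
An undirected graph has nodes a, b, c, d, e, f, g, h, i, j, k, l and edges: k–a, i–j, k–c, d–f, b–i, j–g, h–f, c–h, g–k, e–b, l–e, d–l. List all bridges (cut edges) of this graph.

The edges on the cycle d-l-e-b-i-j-g-k-c-h-f-d are not bridges since each lies on that cycle.
But removing a–k disconnects a from k — this is a bridge.

a-k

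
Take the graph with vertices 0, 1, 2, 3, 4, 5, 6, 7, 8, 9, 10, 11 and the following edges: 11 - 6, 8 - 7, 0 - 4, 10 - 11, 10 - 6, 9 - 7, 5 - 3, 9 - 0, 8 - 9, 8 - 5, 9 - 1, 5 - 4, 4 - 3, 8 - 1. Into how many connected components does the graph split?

2 is isolated — a component by itself.
Starting from 6 we can reach 6, 10, 11. That is one component of size 3.
Starting from 0 we can reach 0, 1, 3, 4, 5, 7, 8, 9. That is one component of size 8.
Total: 3 components.

3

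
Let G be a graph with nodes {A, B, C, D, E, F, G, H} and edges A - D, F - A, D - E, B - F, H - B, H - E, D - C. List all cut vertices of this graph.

Removing D increases the component count from 2 to 3, so D is a cut vertex.
By contrast removing A leaves 2 components; it is not a cut vertex. No other vertex is a cut vertex either.

D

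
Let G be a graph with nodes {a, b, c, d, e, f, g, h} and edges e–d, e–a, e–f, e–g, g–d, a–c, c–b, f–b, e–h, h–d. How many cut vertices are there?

1

Removing e increases the component count from 1 to 2, so e is a cut vertex.
By contrast removing c leaves 1 component; it is not a cut vertex. No other vertex is a cut vertex either.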